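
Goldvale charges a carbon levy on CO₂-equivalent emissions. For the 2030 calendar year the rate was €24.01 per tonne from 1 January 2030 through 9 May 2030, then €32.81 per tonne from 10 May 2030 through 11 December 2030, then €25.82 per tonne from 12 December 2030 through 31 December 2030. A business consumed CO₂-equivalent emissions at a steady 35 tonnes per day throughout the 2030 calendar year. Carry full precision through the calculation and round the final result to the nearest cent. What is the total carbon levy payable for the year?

€374,522.75

1 January – 9 May 2030: 129 days × 35 tonnes/day = 4,515 tonnes at €24.01/tonne → €108,405.15
10 May – 11 December 2030: 216 days × 35 tonnes/day = 7,560 tonnes at €32.81/tonne → €248,043.60
12 December – 31 December 2030: 20 days × 35 tonnes/day = 700 tonnes at €25.82/tonne → €18,074.00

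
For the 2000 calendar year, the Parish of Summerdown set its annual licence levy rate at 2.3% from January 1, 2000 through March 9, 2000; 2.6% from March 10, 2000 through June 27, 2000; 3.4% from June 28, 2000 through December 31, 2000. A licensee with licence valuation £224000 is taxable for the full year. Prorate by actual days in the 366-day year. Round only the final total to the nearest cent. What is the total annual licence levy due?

January 1 – March 9, 2000: 69 days at 2.3% → £224000 × 2.3% × 69/366 = £971.2787
March 10 – June 27, 2000: 110 days at 2.6% → £224000 × 2.6% × 110/366 = £1750.3825
June 28 – December 31, 2000: 187 days at 3.4% → £224000 × 3.4% × 187/366 = £3891.2350
Total = £6612.8962

£6612.90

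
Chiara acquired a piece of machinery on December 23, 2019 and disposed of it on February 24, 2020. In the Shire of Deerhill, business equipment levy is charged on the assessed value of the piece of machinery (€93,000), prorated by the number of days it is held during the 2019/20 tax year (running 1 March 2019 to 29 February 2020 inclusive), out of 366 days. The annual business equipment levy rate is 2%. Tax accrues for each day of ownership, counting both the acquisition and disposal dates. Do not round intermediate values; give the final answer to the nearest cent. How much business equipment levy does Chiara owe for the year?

€325.25

Days held (December 23, 2019 – February 24, 2020): 64 out of 366
Tax = €93,000 × 2% × 64/366 = €325.2459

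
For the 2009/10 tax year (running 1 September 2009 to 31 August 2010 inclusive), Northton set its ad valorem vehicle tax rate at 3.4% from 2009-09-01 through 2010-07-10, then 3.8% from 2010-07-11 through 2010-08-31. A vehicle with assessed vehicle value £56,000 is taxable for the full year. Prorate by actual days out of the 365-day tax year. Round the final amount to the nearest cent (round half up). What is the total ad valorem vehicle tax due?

2009-09-01 to 2010-07-10: 313 days at 3.4% → £56,000 × 3.4% × 313/365 = £1,632.7452
2010-07-11 to 2010-08-31: 52 days at 3.8% → £56,000 × 3.8% × 52/365 = £303.1671
Total = £1,935.9123

£1,935.91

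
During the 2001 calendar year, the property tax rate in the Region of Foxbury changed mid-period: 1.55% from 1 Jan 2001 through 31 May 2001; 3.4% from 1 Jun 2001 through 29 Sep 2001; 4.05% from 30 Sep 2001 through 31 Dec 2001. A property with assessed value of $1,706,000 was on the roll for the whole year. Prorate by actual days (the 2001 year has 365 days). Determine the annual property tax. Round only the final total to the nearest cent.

1 Jan – 31 May 2001: 151 days at 1.55% → $1,706,000 × 1.55% × 151/365 = $10,939.4329
1 Jun – 29 Sep 2001: 121 days at 3.4% → $1,706,000 × 3.4% × 121/365 = $19,228.7233
30 Sep – 31 Dec 2001: 93 days at 4.05% → $1,706,000 × 4.05% × 93/365 = $17,604.5178
Total = $47,772.6740

$47,772.67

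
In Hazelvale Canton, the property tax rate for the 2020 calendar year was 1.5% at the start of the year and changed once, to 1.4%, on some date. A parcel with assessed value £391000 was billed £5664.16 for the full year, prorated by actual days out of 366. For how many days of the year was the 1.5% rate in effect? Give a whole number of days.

Let d = days at the first rate; then 366 − d days at the second rate.
£391000 × [1.5%·d + 1.4%·(366−d)] / 366 = £5664.16
Solving gives d = 178, so the new rate took effect on 27 Jun 2020.

178 days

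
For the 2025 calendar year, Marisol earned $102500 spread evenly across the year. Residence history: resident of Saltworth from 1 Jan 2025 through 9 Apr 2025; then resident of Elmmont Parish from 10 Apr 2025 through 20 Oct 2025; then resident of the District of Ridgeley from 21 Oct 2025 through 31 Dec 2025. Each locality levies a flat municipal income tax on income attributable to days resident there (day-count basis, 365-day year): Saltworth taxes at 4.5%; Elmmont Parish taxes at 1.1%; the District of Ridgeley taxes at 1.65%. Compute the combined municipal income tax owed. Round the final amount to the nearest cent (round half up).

Saltworth, 1 Jan – 9 Apr 2025: 99 days → $102500 × 4.5% × 99/365 = $1251.0616
Elmmont Parish, 10 Apr – 20 Oct 2025: 194 days → $102500 × 1.1% × 194/365 = $599.2740
The District of Ridgeley, 21 Oct – 31 Dec 2025: 72 days → $102500 × 1.65% × 72/365 = $333.6164
Total = $2183.9521

$2183.95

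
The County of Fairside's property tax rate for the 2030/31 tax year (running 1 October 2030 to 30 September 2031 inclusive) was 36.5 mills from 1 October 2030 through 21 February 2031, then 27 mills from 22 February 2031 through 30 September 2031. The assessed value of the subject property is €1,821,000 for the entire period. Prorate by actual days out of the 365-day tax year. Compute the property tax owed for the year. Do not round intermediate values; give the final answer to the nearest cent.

1 October 2030 – 21 February 2031: 144 days at 36.5 mills → €1,821,000 × 3.65% × 144/365 = €26,222.4000
22 February – 30 September 2031: 221 days at 27 mills → €1,821,000 × 2.7% × 221/365 = €29,769.6082
Total = €55,992.0082

€55,992.01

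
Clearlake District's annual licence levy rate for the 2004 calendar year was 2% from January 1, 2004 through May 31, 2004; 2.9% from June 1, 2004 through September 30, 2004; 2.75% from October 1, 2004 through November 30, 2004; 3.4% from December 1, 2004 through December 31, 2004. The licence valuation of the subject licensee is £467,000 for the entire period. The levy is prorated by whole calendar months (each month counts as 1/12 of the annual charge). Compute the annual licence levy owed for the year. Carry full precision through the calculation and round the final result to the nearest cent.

January 1 – May 31, 2004: 5 months at 2% → £467,000 × 2% × 5/12 = £3,891.6667
June 1 – September 30, 2004: 4 months at 2.9% → £467,000 × 2.9% × 4/12 = £4,514.3333
October 1 – November 30, 2004: 2 months at 2.75% → £467,000 × 2.75% × 2/12 = £2,140.4167
December 1 – December 31, 2004: 1 month at 3.4% → £467,000 × 3.4% × 1/12 = £1,323.1667
Total = £11,869.5833

£11,869.58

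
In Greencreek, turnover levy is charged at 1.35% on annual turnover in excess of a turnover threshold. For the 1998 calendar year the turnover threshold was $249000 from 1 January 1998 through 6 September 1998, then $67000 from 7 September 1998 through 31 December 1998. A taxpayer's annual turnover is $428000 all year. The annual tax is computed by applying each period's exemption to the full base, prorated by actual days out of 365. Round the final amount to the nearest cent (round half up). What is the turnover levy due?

$3197.35

1 January – 6 September 1998: 249 days, exemption $249000 → ($428000 − $249000) × 1.35% × 249/365 = $1648.5164
7 September – 31 December 1998: 116 days, exemption $67000 → ($428000 − $67000) × 1.35% × 116/365 = $1548.8384
Total = $3197.3548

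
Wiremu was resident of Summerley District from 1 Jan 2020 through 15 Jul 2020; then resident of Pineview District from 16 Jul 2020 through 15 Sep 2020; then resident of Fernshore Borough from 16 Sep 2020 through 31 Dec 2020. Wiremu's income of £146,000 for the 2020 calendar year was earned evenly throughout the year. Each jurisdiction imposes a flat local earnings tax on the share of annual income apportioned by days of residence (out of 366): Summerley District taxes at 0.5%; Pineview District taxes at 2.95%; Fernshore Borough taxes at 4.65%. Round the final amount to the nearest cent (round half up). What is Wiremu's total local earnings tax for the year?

£3,107.29

Summerley District, 1 Jan – 15 Jul 2020: 197 days → £146,000 × 0.5% × 197/366 = £392.9235
Pineview District, 16 Jul – 15 Sep 2020: 62 days → £146,000 × 2.95% × 62/366 = £729.6011
Fernshore Borough, 16 Sep – 31 Dec 2020: 107 days → £146,000 × 4.65% × 107/366 = £1,984.7623
Total = £3,107.2869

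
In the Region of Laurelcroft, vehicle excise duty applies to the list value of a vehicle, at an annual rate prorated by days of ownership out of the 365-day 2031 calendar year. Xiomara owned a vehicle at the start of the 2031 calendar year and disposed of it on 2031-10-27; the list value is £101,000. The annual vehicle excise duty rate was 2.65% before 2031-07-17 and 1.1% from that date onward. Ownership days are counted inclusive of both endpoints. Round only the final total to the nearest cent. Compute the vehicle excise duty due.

2031-01-01 to 2031-07-16: 197 days at 2.65% → £101,000 × 2.65% × 197/365 = £1,444.5767
2031-07-17 to 2031-10-27: 103 days at 1.1% → £101,000 × 1.1% × 103/365 = £313.5151
Total = £1,758.0918

£1,758.09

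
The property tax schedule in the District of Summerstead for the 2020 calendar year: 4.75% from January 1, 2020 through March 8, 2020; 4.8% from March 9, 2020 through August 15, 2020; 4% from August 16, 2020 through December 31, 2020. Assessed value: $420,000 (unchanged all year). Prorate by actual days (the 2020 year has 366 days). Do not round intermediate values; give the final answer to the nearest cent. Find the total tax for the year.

$18,854.10

January 1 – March 8, 2020: 68 days at 4.75% → $420,000 × 4.75% × 68/366 = $3,706.5574
March 9 – August 15, 2020: 160 days at 4.8% → $420,000 × 4.8% × 160/366 = $8,813.1148
August 16 – December 31, 2020: 138 days at 4% → $420,000 × 4% × 138/366 = $6,334.4262
Total = $18,854.0984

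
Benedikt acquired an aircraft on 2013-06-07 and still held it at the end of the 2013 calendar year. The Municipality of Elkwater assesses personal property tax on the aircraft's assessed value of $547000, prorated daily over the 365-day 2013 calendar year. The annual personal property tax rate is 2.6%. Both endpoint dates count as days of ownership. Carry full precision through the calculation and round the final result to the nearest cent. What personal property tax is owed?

Days held (2013-06-07 to 2013-12-31): 208 out of 365
Tax = $547000 × 2.6% × 208/365 = $8104.5918

$8104.59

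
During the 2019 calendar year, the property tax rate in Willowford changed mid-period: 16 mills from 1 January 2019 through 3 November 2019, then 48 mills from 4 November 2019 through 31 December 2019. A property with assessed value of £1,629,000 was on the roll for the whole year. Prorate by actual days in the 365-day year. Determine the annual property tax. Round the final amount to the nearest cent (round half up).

1 January – 3 November 2019: 307 days at 16 mills → £1,629,000 × 1.6% × 307/365 = £21,922.3233
4 November – 31 December 2019: 58 days at 48 mills → £1,629,000 × 4.8% × 58/365 = £12,425.0301
Total = £34,347.3534

£34,347.35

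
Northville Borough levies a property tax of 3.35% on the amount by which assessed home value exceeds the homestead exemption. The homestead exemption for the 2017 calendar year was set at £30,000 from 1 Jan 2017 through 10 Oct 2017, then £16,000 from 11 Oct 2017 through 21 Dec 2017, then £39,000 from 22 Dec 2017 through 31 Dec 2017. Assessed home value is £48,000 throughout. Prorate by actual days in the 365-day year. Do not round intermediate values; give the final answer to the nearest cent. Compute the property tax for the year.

£687.25

1 Jan – 10 Oct 2017: 283 days, exemption £30,000 → (£48,000 − £30,000) × 3.35% × 283/365 = £467.5315
11 Oct – 21 Dec 2017: 72 days, exemption £16,000 → (£48,000 − £16,000) × 3.35% × 72/365 = £211.4630
22 Dec – 31 Dec 2017: 10 days, exemption £39,000 → (£48,000 − £39,000) × 3.35% × 10/365 = £8.2603
Total = £687.2548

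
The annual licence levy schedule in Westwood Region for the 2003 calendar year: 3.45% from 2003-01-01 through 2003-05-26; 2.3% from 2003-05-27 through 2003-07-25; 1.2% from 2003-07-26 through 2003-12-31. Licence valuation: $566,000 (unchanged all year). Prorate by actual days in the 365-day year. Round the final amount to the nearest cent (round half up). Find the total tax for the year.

$12,909.45

2003-01-01 to 2003-05-26: 146 days at 3.45% → $566,000 × 3.45% × 146/365 = $7,810.8000
2003-05-27 to 2003-07-25: 60 days at 2.3% → $566,000 × 2.3% × 60/365 = $2,139.9452
2003-07-26 to 2003-12-31: 159 days at 1.2% → $566,000 × 1.2% × 159/365 = $2,958.7068
Total = $12,909.4521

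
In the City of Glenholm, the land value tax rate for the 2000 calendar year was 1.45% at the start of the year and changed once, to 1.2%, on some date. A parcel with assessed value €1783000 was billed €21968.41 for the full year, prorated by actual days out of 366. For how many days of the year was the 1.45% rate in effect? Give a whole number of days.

47 days

Let d = days at the first rate; then 366 − d days at the second rate.
€1783000 × [1.45%·d + 1.2%·(366−d)] / 366 = €21968.41
Solving gives d = 47, so the new rate took effect on 17 February 2000.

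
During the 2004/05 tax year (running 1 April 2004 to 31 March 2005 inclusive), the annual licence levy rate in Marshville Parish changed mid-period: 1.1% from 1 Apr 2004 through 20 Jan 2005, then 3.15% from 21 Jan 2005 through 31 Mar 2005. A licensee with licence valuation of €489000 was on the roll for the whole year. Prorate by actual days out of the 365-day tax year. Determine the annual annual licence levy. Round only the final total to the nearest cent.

1 Apr 2004 – 20 Jan 2005: 295 days at 1.1% → €489000 × 1.1% × 295/365 = €4347.4110
21 Jan – 31 Mar 2005: 70 days at 3.15% → €489000 × 3.15% × 70/365 = €2954.0959
Total = €7301.5068

€7301.51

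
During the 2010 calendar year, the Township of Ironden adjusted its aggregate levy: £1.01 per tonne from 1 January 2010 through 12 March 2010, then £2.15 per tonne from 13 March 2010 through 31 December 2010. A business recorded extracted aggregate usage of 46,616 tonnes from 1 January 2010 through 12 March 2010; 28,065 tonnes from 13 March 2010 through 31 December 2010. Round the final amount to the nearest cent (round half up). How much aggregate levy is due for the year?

£107,421.91

1 January – 12 March 2010: 46,616 tonnes at £1.01/tonne → £47,082.16
13 March – 31 December 2010: 28,065 tonnes at £2.15/tonne → £60,339.75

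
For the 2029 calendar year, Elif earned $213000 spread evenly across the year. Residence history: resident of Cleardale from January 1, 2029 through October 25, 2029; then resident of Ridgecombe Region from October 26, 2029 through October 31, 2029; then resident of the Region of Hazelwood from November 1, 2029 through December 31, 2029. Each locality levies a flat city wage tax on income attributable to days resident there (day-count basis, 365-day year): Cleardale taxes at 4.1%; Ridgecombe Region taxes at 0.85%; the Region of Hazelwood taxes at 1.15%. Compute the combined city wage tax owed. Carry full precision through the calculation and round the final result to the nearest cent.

Cleardale, January 1 – October 25, 2029: 298 days → $213000 × 4.1% × 298/365 = $7129.9562
Ridgecombe Region, October 26 – October 31, 2029: 6 days → $213000 × 0.85% × 6/365 = $29.7616
The Region of Hazelwood, November 1 – December 31, 2029: 61 days → $213000 × 1.15% × 61/365 = $409.3685
Total = $7569.0863

$7569.09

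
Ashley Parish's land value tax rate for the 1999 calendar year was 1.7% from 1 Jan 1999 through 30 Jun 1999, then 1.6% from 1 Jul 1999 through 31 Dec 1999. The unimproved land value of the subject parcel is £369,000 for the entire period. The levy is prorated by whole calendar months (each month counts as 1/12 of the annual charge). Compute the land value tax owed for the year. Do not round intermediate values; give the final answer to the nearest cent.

1 Jan – 30 Jun 1999: 6 months at 1.7% → £369,000 × 1.7% × 6/12 = £3,136.5000
1 Jul – 31 Dec 1999: 6 months at 1.6% → £369,000 × 1.6% × 6/12 = £2,952.0000
Total = £6,088.5000

£6,088.50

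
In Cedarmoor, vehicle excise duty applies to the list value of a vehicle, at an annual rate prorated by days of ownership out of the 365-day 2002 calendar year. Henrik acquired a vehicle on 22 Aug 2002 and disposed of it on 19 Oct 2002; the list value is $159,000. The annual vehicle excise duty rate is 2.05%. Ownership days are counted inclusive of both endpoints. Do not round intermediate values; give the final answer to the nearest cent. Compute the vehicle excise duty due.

$526.88

Days held (22 Aug – 19 Oct 2002): 59 out of 365
Tax = $159,000 × 2.05% × 59/365 = $526.8781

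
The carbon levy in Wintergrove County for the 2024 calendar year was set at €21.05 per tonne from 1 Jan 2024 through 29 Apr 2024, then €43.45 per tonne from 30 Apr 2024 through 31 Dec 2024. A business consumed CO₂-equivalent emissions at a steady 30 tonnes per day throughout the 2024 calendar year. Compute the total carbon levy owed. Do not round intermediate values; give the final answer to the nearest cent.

1 Jan – 29 Apr 2024: 120 days × 30 tonnes/day = 3,600 tonnes at €21.05/tonne → €75,780.00
30 Apr – 31 Dec 2024: 246 days × 30 tonnes/day = 7,380 tonnes at €43.45/tonne → €320,661.00

€396,441.00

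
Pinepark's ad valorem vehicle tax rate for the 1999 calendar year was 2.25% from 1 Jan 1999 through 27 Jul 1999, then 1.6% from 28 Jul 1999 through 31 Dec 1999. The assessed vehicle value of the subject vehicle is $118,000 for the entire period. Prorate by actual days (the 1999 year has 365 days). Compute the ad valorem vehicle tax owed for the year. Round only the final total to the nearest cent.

1 Jan – 27 Jul 1999: 208 days at 2.25% → $118,000 × 2.25% × 208/365 = $1,512.9863
28 Jul – 31 Dec 1999: 157 days at 1.6% → $118,000 × 1.6% × 157/365 = $812.0986
Total = $2,325.0849

$2,325.08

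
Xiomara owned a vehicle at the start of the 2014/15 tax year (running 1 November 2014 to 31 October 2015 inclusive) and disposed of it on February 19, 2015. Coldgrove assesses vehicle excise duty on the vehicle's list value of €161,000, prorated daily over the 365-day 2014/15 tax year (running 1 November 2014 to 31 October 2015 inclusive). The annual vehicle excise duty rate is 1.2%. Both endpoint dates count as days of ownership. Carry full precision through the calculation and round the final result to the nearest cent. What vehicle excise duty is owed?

€587.54

Days held (November 1, 2014 – February 19, 2015): 111 out of 365
Tax = €161,000 × 1.2% × 111/365 = €587.5397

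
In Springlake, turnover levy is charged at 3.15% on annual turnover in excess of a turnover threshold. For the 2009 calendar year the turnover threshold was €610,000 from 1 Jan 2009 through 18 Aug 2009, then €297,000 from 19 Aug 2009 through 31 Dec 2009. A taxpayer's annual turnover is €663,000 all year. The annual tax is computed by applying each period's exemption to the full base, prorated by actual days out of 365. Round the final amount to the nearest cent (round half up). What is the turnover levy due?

1 Jan – 18 Aug 2009: 230 days, exemption €610,000 → (€663,000 − €610,000) × 3.15% × 230/365 = €1,052.0137
19 Aug – 31 Dec 2009: 135 days, exemption €297,000 → (€663,000 − €297,000) × 3.15% × 135/365 = €4,264.1507
Total = €5,316.1644

€5,316.16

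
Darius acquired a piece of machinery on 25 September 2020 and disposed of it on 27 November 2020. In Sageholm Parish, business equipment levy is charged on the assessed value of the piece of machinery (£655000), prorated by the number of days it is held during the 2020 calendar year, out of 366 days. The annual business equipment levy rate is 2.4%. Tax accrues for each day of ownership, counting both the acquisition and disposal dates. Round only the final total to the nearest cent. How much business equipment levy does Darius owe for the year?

Days held (25 September – 27 November 2020): 64 out of 366
Tax = £655000 × 2.4% × 64/366 = £2748.8525

£2748.85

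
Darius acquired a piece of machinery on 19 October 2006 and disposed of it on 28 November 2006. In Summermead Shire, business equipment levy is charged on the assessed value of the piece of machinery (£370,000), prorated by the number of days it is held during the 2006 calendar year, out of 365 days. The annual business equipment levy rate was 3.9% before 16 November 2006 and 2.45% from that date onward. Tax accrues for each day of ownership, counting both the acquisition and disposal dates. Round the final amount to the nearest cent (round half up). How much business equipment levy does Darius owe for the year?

19 October – 15 November 2006: 28 days at 3.9% → £370,000 × 3.9% × 28/365 = £1,106.9589
16 November – 28 November 2006: 13 days at 2.45% → £370,000 × 2.45% × 13/365 = £322.8630
Total = £1,429.8219

£1,429.82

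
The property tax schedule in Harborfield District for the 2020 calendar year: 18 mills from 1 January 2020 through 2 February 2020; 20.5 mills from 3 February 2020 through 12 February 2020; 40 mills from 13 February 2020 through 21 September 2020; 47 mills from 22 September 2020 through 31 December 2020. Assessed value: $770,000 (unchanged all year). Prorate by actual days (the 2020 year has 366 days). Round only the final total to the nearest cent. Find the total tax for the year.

$30,349.78

1 January – 2 February 2020: 33 days at 18 mills → $770,000 × 1.8% × 33/366 = $1,249.6721
3 February – 12 February 2020: 10 days at 20.5 mills → $770,000 × 2.05% × 10/366 = $431.2842
13 February – 21 September 2020: 222 days at 40 mills → $770,000 × 4% × 222/366 = $18,681.9672
22 September – 31 December 2020: 101 days at 47 mills → $770,000 × 4.7% × 101/366 = $9,986.8579
Total = $30,349.7814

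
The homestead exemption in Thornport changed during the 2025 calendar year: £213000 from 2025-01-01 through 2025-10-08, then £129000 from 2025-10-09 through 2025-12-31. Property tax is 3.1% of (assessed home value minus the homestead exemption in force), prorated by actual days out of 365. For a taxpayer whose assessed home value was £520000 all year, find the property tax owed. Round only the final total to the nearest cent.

2025-01-01 to 2025-10-08: 281 days, exemption £213000 → (£520000 − £213000) × 3.1% × 281/365 = £7326.7863
2025-10-09 to 2025-12-31: 84 days, exemption £129000 → (£520000 − £129000) × 3.1% × 84/365 = £2789.4904
Total = £10116.2767

£10116.28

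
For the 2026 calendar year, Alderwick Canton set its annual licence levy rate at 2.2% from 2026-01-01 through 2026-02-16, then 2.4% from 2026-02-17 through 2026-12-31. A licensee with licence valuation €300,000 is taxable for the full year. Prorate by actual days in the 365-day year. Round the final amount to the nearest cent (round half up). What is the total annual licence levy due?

2026-01-01 to 2026-02-16: 47 days at 2.2% → €300,000 × 2.2% × 47/365 = €849.8630
2026-02-17 to 2026-12-31: 318 days at 2.4% → €300,000 × 2.4% × 318/365 = €6,272.8767
Total = €7,122.7397

€7,122.74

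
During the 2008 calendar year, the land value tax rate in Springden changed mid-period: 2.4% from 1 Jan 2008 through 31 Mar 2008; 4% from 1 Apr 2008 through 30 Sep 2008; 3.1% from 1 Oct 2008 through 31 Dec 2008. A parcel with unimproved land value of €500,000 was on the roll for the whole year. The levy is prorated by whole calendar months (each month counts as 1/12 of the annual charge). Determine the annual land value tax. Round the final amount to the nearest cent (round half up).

€16,875.00

1 Jan – 31 Mar 2008: 3 months at 2.4% → €500,000 × 2.4% × 3/12 = €3,000.0000
1 Apr – 30 Sep 2008: 6 months at 4% → €500,000 × 4% × 6/12 = €10,000.0000
1 Oct – 31 Dec 2008: 3 months at 3.1% → €500,000 × 3.1% × 3/12 = €3,875.0000
Total = €16,875.0000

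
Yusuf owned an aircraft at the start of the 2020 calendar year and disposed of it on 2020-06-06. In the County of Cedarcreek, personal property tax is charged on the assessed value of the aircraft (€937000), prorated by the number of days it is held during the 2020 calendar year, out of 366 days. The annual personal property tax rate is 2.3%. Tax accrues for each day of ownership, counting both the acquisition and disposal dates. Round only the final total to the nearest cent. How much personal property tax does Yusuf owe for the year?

Days held (2020-01-01 to 2020-06-06): 158 out of 366
Tax = €937000 × 2.3% × 158/366 = €9303.4372

€9303.44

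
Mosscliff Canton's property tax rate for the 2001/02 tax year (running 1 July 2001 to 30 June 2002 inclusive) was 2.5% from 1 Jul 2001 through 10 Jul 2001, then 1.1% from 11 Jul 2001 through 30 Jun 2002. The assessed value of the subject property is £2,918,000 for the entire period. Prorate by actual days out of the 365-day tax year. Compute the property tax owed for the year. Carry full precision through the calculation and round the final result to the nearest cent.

£33,217.23

1 Jul – 10 Jul 2001: 10 days at 2.5% → £2,918,000 × 2.5% × 10/365 = £1,998.6301
11 Jul 2001 – 30 Jun 2002: 355 days at 1.1% → £2,918,000 × 1.1% × 355/365 = £31,218.6027
Total = £33,217.2329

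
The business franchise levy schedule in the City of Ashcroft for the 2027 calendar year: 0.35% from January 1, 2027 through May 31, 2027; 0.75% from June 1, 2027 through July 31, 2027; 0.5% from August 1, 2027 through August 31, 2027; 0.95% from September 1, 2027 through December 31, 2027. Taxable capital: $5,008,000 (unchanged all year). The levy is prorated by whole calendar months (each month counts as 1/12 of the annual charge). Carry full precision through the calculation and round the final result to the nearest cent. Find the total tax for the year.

$31,508.67

January 1 – May 31, 2027: 5 months at 0.35% → $5,008,000 × 0.35% × 5/12 = $7,303.3333
June 1 – July 31, 2027: 2 months at 0.75% → $5,008,000 × 0.75% × 2/12 = $6,260.0000
August 1 – August 31, 2027: 1 month at 0.5% → $5,008,000 × 0.5% × 1/12 = $2,086.6667
September 1 – December 31, 2027: 4 months at 0.95% → $5,008,000 × 0.95% × 4/12 = $15,858.6667
Total = $31,508.6667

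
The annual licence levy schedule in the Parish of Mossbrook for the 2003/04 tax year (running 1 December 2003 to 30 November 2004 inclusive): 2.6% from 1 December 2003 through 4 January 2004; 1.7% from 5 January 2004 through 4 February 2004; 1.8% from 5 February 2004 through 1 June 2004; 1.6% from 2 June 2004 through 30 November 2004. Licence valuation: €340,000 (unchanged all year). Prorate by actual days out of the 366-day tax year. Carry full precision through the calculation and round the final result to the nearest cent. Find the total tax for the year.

1 December 2003 – 4 January 2004: 35 days at 2.6% → €340,000 × 2.6% × 35/366 = €845.3552
5 January – 4 February 2004: 31 days at 1.7% → €340,000 × 1.7% × 31/366 = €489.5628
5 February – 1 June 2004: 118 days at 1.8% → €340,000 × 1.8% × 118/366 = €1,973.1148
2 June – 30 November 2004: 182 days at 1.6% → €340,000 × 1.6% × 182/366 = €2,705.1366
Total = €6,013.1694

€6,013.17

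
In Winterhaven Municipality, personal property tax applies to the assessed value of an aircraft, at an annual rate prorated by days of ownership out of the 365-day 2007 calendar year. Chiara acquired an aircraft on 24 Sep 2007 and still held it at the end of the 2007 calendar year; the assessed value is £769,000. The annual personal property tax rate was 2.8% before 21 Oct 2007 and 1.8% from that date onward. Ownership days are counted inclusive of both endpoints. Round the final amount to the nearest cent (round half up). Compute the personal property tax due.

24 Sep – 20 Oct 2007: 27 days at 2.8% → £769,000 × 2.8% × 27/365 = £1,592.7781
21 Oct – 31 Dec 2007: 72 days at 1.8% → £769,000 × 1.8% × 72/365 = £2,730.4767
Total = £4,323.2548

£4,323.25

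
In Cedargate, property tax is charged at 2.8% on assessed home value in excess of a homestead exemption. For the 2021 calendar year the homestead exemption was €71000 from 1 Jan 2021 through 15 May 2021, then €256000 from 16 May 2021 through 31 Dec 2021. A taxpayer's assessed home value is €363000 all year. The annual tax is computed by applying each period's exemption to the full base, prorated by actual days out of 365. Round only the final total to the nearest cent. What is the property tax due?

1 Jan – 15 May 2021: 135 days, exemption €71000 → (€363000 − €71000) × 2.8% × 135/365 = €3024.0000
16 May – 31 Dec 2021: 230 days, exemption €256000 → (€363000 − €256000) × 2.8% × 230/365 = €1887.8904
Total = €4911.8904

€4911.89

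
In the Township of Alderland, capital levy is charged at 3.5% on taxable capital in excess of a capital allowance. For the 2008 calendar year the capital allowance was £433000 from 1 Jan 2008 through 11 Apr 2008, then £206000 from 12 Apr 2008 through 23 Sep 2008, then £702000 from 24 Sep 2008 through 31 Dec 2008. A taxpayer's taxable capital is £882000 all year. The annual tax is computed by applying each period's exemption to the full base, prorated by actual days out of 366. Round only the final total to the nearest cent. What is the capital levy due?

1 Jan – 11 Apr 2008: 102 days, exemption £433000 → (£882000 − £433000) × 3.5% × 102/366 = £4379.5902
12 Apr – 23 Sep 2008: 165 days, exemption £206000 → (£882000 − £206000) × 3.5% × 165/366 = £10666.3934
24 Sep – 31 Dec 2008: 99 days, exemption £702000 → (£882000 − £702000) × 3.5% × 99/366 = £1704.0984
Total = £16750.0820

£16750.08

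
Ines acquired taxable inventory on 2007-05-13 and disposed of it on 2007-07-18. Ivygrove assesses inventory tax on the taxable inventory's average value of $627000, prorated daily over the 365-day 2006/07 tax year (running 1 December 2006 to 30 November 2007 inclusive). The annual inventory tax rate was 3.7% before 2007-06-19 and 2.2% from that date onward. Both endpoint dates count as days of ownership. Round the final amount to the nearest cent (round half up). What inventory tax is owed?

2007-05-13 to 2007-06-18: 37 days at 3.7% → $627000 × 3.7% × 37/365 = $2351.6795
2007-06-19 to 2007-07-18: 30 days at 2.2% → $627000 × 2.2% × 30/365 = $1133.7534
Total = $3485.4329

$3485.43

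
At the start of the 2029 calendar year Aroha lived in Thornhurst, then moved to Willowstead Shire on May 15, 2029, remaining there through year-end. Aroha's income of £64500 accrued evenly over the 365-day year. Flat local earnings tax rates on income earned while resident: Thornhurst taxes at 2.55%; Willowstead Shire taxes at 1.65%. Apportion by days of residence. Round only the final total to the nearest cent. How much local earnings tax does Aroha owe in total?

Thornhurst, January 1 – May 14, 2029: 134 days → £64500 × 2.55% × 134/365 = £603.8260
Willowstead Shire, May 15 – December 31, 2029: 231 days → £64500 × 1.65% × 231/365 = £673.5390
Total = £1277.3651

£1277.37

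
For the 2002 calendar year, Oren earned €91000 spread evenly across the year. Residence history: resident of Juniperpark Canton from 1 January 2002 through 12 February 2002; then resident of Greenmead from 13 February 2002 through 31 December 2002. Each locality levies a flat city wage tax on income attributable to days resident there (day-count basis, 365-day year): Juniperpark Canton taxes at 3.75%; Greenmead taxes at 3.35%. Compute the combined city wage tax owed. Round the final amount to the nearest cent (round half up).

€3091.38

Juniperpark Canton, 1 January – 12 February 2002: 43 days → €91000 × 3.75% × 43/365 = €402.0205
Greenmead, 13 February – 31 December 2002: 322 days → €91000 × 3.35% × 322/365 = €2689.3616
Total = €3091.3822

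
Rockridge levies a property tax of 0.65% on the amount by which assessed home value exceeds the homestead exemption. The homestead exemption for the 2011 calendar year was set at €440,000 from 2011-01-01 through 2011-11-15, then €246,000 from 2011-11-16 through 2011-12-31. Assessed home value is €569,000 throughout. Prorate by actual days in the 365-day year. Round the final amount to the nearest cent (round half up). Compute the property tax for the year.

€997.42

2011-01-01 to 2011-11-15: 319 days, exemption €440,000 → (€569,000 − €440,000) × 0.65% × 319/365 = €732.8260
2011-11-16 to 2011-12-31: 46 days, exemption €246,000 → (€569,000 − €246,000) × 0.65% × 46/365 = €264.5945
Total = €997.4205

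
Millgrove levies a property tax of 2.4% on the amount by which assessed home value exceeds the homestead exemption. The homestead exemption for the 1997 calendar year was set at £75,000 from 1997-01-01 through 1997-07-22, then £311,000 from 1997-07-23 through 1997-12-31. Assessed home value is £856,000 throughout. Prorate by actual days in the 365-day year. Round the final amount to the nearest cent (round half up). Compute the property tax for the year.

£16,230.12

1997-01-01 to 1997-07-22: 203 days, exemption £75,000 → (£856,000 − £75,000) × 2.4% × 203/365 = £10,424.7452
1997-07-23 to 1997-12-31: 162 days, exemption £311,000 → (£856,000 − £311,000) × 2.4% × 162/365 = £5,805.3699
Total = £16,230.1151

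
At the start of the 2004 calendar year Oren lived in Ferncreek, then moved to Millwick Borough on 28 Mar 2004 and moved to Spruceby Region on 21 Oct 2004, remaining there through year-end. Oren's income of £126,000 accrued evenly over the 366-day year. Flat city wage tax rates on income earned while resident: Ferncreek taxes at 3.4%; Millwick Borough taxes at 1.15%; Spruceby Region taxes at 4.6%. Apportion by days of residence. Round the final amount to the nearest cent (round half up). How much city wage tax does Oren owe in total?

Ferncreek, 1 Jan – 27 Mar 2004: 87 days → £126,000 × 3.4% × 87/366 = £1,018.3279
Millwick Borough, 28 Mar – 20 Oct 2004: 207 days → £126,000 × 1.15% × 207/366 = £819.5164
Spruceby Region, 21 Oct – 31 Dec 2004: 72 days → £126,000 × 4.6% × 72/366 = £1,140.1967
Total = £2,978.0410

£2,978.04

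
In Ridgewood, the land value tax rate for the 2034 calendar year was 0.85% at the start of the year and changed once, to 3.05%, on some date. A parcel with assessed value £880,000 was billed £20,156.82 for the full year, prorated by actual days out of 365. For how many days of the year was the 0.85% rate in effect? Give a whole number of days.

Let d = days at the first rate; then 365 − d days at the second rate.
£880,000 × [0.85%·d + 3.05%·(365−d)] / 365 = £20,156.82
Solving gives d = 126, so the new rate took effect on 7 May 2034.

126 days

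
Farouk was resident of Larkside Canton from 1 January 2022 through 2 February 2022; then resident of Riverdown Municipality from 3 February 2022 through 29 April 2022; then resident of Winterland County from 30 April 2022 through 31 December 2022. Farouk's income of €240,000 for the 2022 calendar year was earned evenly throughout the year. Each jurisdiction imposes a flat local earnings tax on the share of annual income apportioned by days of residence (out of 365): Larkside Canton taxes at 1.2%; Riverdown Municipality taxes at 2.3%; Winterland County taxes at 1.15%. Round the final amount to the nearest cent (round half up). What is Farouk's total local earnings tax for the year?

Larkside Canton, 1 January – 2 February 2022: 33 days → €240,000 × 1.2% × 33/365 = €260.3836
Riverdown Municipality, 3 February – 29 April 2022: 86 days → €240,000 × 2.3% × 86/365 = €1,300.6027
Winterland County, 30 April – 31 December 2022: 246 days → €240,000 × 1.15% × 246/365 = €1,860.1644
Total = €3,421.1507

€3,421.15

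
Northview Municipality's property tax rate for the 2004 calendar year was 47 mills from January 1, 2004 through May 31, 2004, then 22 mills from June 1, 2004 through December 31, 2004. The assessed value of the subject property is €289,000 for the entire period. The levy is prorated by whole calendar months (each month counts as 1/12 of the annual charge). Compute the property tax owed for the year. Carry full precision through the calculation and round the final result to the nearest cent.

January 1 – May 31, 2004: 5 months at 47 mills → €289,000 × 4.7% × 5/12 = €5,659.5833
June 1 – December 31, 2004: 7 months at 22 mills → €289,000 × 2.2% × 7/12 = €3,708.8333
Total = €9,368.4167

€9,368.42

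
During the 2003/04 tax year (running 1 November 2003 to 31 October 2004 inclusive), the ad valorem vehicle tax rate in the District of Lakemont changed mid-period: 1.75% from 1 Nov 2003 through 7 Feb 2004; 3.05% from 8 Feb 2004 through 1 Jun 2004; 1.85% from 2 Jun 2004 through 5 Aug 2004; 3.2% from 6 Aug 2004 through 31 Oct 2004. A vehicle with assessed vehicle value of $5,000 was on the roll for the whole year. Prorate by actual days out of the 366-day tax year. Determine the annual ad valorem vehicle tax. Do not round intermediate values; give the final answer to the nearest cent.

1 Nov 2003 – 7 Feb 2004: 99 days at 1.75% → $5,000 × 1.75% × 99/366 = $23.6680
8 Feb – 1 Jun 2004: 115 days at 3.05% → $5,000 × 3.05% × 115/366 = $47.9167
2 Jun – 5 Aug 2004: 65 days at 1.85% → $5,000 × 1.85% × 65/366 = $16.4276
6 Aug – 31 Oct 2004: 87 days at 3.2% → $5,000 × 3.2% × 87/366 = $38.0328
Total = $126.0451

$126.05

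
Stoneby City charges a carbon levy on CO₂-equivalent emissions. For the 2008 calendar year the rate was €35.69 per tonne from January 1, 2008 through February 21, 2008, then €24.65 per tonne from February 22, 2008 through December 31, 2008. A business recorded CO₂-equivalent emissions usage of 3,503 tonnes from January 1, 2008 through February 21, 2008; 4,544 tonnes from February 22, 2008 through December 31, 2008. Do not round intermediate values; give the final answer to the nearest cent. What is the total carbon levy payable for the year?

€237031.67

January 1 – February 21, 2008: 3,503 tonnes at €35.69/tonne → €125022.07
February 22 – December 31, 2008: 4,544 tonnes at €24.65/tonne → €112009.60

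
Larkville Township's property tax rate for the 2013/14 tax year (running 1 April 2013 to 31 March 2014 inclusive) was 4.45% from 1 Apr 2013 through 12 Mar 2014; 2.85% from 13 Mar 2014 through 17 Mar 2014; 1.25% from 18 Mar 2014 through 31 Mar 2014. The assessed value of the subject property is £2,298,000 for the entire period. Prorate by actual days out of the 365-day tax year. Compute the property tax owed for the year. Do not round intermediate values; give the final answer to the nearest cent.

£98,936.77

1 Apr 2013 – 12 Mar 2014: 346 days at 4.45% → £2,298,000 × 4.45% × 346/365 = £96,937.8247
13 Mar – 17 Mar 2014: 5 days at 2.85% → £2,298,000 × 2.85% × 5/365 = £897.1644
18 Mar – 31 Mar 2014: 14 days at 1.25% → £2,298,000 × 1.25% × 14/365 = £1,101.7808
Total = £98,936.7699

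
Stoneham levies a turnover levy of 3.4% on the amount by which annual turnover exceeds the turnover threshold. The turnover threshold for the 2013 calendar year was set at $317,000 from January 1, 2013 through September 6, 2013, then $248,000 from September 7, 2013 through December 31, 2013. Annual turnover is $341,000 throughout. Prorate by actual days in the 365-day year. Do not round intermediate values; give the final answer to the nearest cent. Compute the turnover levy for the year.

January 1 – September 6, 2013: 249 days, exemption $317,000 → ($341,000 − $317,000) × 3.4% × 249/365 = $556.6685
September 7 – December 31, 2013: 116 days, exemption $248,000 → ($341,000 − $248,000) × 3.4% × 116/365 = $1,004.9096
Total = $1,561.5781

$1,561.58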